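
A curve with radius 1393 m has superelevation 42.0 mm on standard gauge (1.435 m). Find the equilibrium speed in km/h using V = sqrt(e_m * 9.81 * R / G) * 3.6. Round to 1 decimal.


Convert cant: e = 42.0 mm = 0.0420 m
V_ms = sqrt(0.0420 * 9.81 * 1393 / 1.435)
V_ms = sqrt(399.960878) = 19.999 m/s
V = 19.999 * 3.6 = 72.0 km/h

72.0


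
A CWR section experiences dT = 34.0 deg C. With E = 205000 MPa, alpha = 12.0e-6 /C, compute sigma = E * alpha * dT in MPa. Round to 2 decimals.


sigma = E * alpha * dT
sigma = 205000 * 12.0e-6 * 34.0
sigma = 2.46 * 34.0
sigma = 83.64 MPa

83.64


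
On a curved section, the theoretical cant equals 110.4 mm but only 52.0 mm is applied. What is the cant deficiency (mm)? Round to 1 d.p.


Cant deficiency = equilibrium cant - actual cant
CD = 110.4 - 52.0
CD = 58.4 mm

58.4


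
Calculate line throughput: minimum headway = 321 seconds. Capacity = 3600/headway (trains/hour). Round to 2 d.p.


Capacity = 3600 / headway
Capacity = 3600 / 321
Capacity = 11.21 trains/hour

11.21


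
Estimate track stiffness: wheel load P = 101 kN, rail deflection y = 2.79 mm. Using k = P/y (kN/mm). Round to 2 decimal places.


Track stiffness k = P / y
k = 101 / 2.79
k = 36.20 kN/mm

36.20


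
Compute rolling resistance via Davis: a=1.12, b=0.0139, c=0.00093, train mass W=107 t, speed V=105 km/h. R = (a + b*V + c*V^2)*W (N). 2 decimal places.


b*V = 0.0139 * 105 = 1.4595
c*V^2 = 0.00093 * 11025 = 10.25325
R_per_t = 1.12 + 1.4595 + 10.25325 = 12.83275 N/t
R_total = 12.83275 * 107 = 1373.10 N

1373.10


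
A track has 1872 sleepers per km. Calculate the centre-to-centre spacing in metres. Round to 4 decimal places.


Spacing = 1000 m / number of sleepers
Spacing = 1000 / 1872
Spacing = 0.5342 m

0.5342


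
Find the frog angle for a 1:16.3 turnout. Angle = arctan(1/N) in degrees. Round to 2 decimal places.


1/N = 1/16.3 = 0.06135
angle = arctan(0.06135) = 0.061273 rad
angle = 0.061273 * 180/pi = 3.51 degrees

3.51


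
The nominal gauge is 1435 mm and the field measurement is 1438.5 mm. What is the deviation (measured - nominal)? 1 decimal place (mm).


Deviation = measured - nominal
Deviation = 1438.5 - 1435
Deviation = 3.5 mm

3.5


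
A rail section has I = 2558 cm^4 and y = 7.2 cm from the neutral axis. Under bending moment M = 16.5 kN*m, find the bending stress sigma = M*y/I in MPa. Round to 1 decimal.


Convert units:
M = 16.5 kN*m = 16500000 N*mm
y = 7.2 cm = 72 mm
I = 2558 cm^4 = 25580000 mm^4
sigma = 16500000 * 72 / 25580000
sigma = 46.4 MPa

46.4


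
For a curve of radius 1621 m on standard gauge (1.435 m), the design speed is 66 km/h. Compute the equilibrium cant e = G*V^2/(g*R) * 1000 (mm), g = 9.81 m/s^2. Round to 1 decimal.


Convert speed: V = 66 / 3.6 = 18.3333 m/s
Apply formula: e = 1.435 * 18.3333^2 / (9.81 * 1621)
e = 1.435 * 336.1111 / 15902.01
e = 0.030331 m = 30.3 mm

30.3


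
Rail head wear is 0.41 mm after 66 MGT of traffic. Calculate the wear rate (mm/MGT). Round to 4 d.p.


Wear rate = total wear / cumulative tonnage
Rate = 0.41 / 66
Rate = 0.0062 mm/MGT

0.0062


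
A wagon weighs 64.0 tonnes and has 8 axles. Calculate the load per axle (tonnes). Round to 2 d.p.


Load per axle = total weight / number of axles
Load = 64.0 / 8
Load = 8.00 tonnes

8.00


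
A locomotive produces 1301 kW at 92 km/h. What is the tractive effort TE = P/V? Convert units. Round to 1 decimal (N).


Convert: P = 1301 kW = 1301000 W
V = 92 / 3.6 = 25.5556 m/s
TE = 1301000 / 25.5556
TE = 50908.7 N

50908.7


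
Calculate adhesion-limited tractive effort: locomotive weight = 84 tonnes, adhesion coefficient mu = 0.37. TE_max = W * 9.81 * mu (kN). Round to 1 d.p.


TE_max = W * g * mu
TE_max = 84 * 9.81 * 0.37
TE_max = 824.04 * 0.37
TE_max = 304.9 kN

304.9


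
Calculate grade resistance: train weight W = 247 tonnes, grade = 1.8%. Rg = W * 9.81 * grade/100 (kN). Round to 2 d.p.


Rg = W * 9.81 * grade / 100
Rg = 247 * 9.81 * 1.8 / 100
Rg = 2423.07 * 0.018
Rg = 43.62 kN

43.62


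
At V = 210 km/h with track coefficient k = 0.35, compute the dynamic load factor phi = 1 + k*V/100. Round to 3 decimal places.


phi = 1 + k * V / 100
phi = 1 + 0.35 * 210 / 100
phi = 1 + 0.735
phi = 1.735

1.735


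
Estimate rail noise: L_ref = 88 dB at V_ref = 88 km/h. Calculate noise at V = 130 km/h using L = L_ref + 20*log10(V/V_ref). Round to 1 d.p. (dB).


V/V_ref = 130 / 88 = 1.477273
log10(1.477273) = 0.169461
20 * 0.169461 = 3.3892
L = 88 + 3.3892 = 91.4 dB

91.4


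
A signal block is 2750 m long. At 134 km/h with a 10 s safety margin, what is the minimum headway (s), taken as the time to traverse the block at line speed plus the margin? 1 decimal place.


V = 134 / 3.6 = 37.2222 m/s
Block traversal time = 2750 / 37.2222 = 73.8806 s
Headway = 73.8806 + 10
Headway = 83.9 s

83.9


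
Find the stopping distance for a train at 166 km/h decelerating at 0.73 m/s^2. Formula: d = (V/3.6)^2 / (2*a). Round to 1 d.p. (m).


Convert speed: V = 166 / 3.6 = 46.1111 m/s
V^2 = 2126.2346
d = 2126.2346 / (2 * 0.73)
d = 2126.2346 / 1.46
d = 1456.3 m

1456.3


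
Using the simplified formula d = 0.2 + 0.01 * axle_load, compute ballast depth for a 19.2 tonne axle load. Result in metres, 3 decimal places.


d = 0.2 + 0.01 * 19.2
d = 0.2 + 0.192
d = 0.392 m

0.392


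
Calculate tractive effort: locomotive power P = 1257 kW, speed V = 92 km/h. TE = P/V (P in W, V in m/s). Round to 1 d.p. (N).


Convert: P = 1257 kW = 1257000 W
V = 92 / 3.6 = 25.5556 m/s
TE = 1257000 / 25.5556
TE = 49187.0 N

49187.0


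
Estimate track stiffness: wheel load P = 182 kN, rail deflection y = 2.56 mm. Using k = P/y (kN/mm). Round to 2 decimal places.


Track stiffness k = P / y
k = 182 / 2.56
k = 71.09 kN/mm

71.09


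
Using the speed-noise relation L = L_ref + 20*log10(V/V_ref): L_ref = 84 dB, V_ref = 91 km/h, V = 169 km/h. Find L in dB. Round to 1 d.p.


V/V_ref = 169 / 91 = 1.857143
log10(1.857143) = 0.268845
20 * 0.268845 = 5.3769
L = 84 + 5.3769 = 89.4 dB

89.4


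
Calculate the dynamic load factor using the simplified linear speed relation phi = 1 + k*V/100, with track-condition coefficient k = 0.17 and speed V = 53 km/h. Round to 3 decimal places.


phi = 1 + k * V / 100
phi = 1 + 0.17 * 53 / 100
phi = 1 + 0.0901
phi = 1.090

1.090


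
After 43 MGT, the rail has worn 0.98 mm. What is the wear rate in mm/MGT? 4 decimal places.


Wear rate = total wear / cumulative tonnage
Rate = 0.98 / 43
Rate = 0.0228 mm/MGT

0.0228


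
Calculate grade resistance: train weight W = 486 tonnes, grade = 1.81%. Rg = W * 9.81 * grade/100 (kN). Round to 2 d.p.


Rg = W * 9.81 * grade / 100
Rg = 486 * 9.81 * 1.81 / 100
Rg = 4767.66 * 0.0181
Rg = 86.29 kN

86.29


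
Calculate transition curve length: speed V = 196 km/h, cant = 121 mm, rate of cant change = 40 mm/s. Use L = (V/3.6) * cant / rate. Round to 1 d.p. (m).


Convert speed: V = 196 / 3.6 = 54.4444 m/s
L = 54.4444 * 121 / 40
L = 6587.7778 / 40
L = 164.7 m

164.7


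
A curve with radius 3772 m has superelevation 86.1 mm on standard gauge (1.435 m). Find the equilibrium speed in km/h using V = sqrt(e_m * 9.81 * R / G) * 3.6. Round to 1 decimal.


Convert cant: e = 86.1 mm = 0.0861 m
V_ms = sqrt(0.0861 * 9.81 * 3772 / 1.435)
V_ms = sqrt(2220.1992) = 47.119 m/s
V = 47.119 * 3.6 = 169.6 km/h

169.6


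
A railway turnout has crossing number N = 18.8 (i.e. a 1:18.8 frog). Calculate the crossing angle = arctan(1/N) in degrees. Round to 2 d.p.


1/N = 1/18.8 = 0.053191
angle = arctan(0.053191) = 0.053141 rad
angle = 0.053141 * 180/pi = 3.04 degrees

3.04


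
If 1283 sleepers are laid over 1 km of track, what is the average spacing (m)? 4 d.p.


Spacing = 1000 m / number of sleepers
Spacing = 1000 / 1283
Spacing = 0.7794 m

0.7794


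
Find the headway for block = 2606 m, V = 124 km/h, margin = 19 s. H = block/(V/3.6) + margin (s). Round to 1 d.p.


V = 124 / 3.6 = 34.4444 m/s
Block traversal time = 2606 / 34.4444 = 75.6581 s
Headway = 75.6581 + 19
Headway = 94.7 s

94.7


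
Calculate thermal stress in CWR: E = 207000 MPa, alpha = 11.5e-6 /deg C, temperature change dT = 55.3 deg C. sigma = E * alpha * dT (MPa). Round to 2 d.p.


sigma = E * alpha * dT
sigma = 207000 * 11.5e-6 * 55.3
sigma = 2.3805 * 55.3
sigma = 131.64 MPa

131.64


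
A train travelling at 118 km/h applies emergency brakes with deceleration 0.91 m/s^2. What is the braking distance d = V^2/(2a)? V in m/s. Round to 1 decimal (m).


Convert speed: V = 118 / 3.6 = 32.7778 m/s
V^2 = 1074.3827
d = 1074.3827 / (2 * 0.91)
d = 1074.3827 / 1.82
d = 590.3 m

590.3


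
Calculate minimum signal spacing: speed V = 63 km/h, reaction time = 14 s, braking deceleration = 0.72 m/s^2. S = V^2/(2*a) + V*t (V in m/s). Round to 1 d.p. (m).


V = 63 / 3.6 = 17.5 m/s
Braking distance = 17.5^2 / (2*0.72) = 212.6736 m
Sighting distance = 17.5 * 14 = 245.0 m
S = 212.6736 + 245.0 = 457.7 m

457.7


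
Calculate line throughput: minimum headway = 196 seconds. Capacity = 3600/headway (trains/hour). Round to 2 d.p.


Capacity = 3600 / headway
Capacity = 3600 / 196
Capacity = 18.37 trains/hour

18.37


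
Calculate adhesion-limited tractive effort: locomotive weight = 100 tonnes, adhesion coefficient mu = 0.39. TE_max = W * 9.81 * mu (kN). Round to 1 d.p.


TE_max = W * g * mu
TE_max = 100 * 9.81 * 0.39
TE_max = 981.0 * 0.39
TE_max = 382.6 kN

382.6


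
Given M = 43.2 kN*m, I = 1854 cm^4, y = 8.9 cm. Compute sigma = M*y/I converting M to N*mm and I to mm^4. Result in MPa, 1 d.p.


Convert units:
M = 43.2 kN*m = 43200000 N*mm
y = 8.9 cm = 89 mm
I = 1854 cm^4 = 18540000 mm^4
sigma = 43200000 * 89 / 18540000
sigma = 207.4 MPa

207.4


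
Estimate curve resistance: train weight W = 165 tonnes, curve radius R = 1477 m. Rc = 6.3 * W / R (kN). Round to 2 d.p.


Rc = 6.3 * W / R
Rc = 6.3 * 165 / 1477
Rc = 1039.5 / 1477
Rc = 0.70 kN

0.70


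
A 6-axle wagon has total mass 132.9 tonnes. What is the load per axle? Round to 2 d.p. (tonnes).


Load per axle = total weight / number of axles
Load = 132.9 / 6
Load = 22.15 tonnes

22.15


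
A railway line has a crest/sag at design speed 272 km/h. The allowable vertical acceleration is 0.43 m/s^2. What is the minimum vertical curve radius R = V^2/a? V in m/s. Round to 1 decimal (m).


Convert speed: V = 272 / 3.6 = 75.5556 m/s
V^2 = 5708.642 m^2/s^2
R_v = 5708.642 / 0.43
R_v = 13275.9 m

13275.9


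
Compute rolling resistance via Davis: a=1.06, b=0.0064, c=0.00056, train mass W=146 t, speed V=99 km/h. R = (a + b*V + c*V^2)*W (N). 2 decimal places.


b*V = 0.0064 * 99 = 0.6336
c*V^2 = 0.00056 * 9801 = 5.48856
R_per_t = 1.06 + 0.6336 + 5.48856 = 7.18216 N/t
R_total = 7.18216 * 146 = 1048.60 N

1048.60


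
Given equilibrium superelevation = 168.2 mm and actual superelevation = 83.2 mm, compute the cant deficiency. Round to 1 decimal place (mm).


Cant deficiency = equilibrium cant - actual cant
CD = 168.2 - 83.2
CD = 85.0 mm

85.0


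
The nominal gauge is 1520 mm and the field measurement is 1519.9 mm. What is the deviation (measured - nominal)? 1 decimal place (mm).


Deviation = measured - nominal
Deviation = 1519.9 - 1520
Deviation = -0.1 mm

-0.1


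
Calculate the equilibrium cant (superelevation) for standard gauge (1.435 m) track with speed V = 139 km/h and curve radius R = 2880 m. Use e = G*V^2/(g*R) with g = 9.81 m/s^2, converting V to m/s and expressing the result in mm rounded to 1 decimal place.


Convert speed: V = 139 / 3.6 = 38.6111 m/s
Apply formula: e = 1.435 * 38.6111^2 / (9.81 * 2880)
e = 1.435 * 1490.8179 / 28252.8
e = 0.075721 m = 75.7 mm

75.7


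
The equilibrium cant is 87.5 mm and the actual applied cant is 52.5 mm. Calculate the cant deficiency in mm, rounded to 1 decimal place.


Cant deficiency = equilibrium cant - actual cant
CD = 87.5 - 52.5
CD = 35.0 mm

35.0


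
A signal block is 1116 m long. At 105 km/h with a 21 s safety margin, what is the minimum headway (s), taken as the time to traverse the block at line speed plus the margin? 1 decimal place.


V = 105 / 3.6 = 29.1667 m/s
Block traversal time = 1116 / 29.1667 = 38.2629 s
Headway = 38.2629 + 21
Headway = 59.3 s

59.3


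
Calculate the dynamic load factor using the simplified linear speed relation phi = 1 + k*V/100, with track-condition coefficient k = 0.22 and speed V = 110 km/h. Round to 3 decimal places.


phi = 1 + k * V / 100
phi = 1 + 0.22 * 110 / 100
phi = 1 + 0.242
phi = 1.242

1.242


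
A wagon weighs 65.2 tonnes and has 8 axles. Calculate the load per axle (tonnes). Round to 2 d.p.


Load per axle = total weight / number of axles
Load = 65.2 / 8
Load = 8.15 tonnes

8.15


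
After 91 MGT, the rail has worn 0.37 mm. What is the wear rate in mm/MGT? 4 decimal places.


Wear rate = total wear / cumulative tonnage
Rate = 0.37 / 91
Rate = 0.0041 mm/MGT

0.0041


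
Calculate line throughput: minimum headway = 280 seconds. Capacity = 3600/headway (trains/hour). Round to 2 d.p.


Capacity = 3600 / headway
Capacity = 3600 / 280
Capacity = 12.86 trains/hour

12.86


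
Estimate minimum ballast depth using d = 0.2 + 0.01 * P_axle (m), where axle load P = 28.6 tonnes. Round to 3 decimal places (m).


d = 0.2 + 0.01 * 28.6
d = 0.2 + 0.286
d = 0.486 m

0.486


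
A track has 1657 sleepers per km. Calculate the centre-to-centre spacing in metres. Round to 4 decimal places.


Spacing = 1000 m / number of sleepers
Spacing = 1000 / 1657
Spacing = 0.6035 m

0.6035


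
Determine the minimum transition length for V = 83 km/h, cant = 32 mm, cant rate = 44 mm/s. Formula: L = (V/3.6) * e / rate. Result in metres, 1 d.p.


Convert speed: V = 83 / 3.6 = 23.0556 m/s
L = 23.0556 * 32 / 44
L = 737.7778 / 44
L = 16.8 m

16.8


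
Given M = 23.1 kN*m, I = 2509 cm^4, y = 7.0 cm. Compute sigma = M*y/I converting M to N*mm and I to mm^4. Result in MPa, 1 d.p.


Convert units:
M = 23.1 kN*m = 23100000 N*mm
y = 7.0 cm = 70 mm
I = 2509 cm^4 = 25090000 mm^4
sigma = 23100000 * 70 / 25090000
sigma = 64.4 MPa

64.4


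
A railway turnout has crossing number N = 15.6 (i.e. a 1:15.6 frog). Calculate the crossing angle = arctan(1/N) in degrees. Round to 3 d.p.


1/N = 1/15.6 = 0.064103
angle = arctan(0.064103) = 0.064015 rad
angle = 0.064015 * 180/pi = 3.668 degrees

3.668


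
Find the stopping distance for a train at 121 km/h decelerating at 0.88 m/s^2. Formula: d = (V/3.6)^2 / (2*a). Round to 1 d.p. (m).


Convert speed: V = 121 / 3.6 = 33.6111 m/s
V^2 = 1129.7068
d = 1129.7068 / (2 * 0.88)
d = 1129.7068 / 1.76
d = 641.9 m

641.9


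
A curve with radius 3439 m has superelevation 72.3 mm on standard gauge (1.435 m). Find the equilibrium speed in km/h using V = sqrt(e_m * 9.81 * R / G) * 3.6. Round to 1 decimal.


Convert cant: e = 72.3 mm = 0.0723 m
V_ms = sqrt(0.0723 * 9.81 * 3439 / 1.435)
V_ms = sqrt(1699.7599) = 41.2281 m/s
V = 41.2281 * 3.6 = 148.4 km/h

148.4


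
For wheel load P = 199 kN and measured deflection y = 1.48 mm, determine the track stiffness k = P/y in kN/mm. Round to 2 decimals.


Track stiffness k = P / y
k = 199 / 1.48
k = 134.46 kN/mm

134.46


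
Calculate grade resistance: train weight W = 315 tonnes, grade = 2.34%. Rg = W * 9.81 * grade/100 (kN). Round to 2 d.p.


Rg = W * 9.81 * grade / 100
Rg = 315 * 9.81 * 2.34 / 100
Rg = 3090.15 * 0.0234
Rg = 72.31 kN

72.31


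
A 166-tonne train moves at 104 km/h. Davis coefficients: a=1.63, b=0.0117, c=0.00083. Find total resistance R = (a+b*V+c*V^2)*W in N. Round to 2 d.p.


b*V = 0.0117 * 104 = 1.2168
c*V^2 = 0.00083 * 10816 = 8.97728
R_per_t = 1.63 + 1.2168 + 8.97728 = 11.82408 N/t
R_total = 11.82408 * 166 = 1962.80 N

1962.80


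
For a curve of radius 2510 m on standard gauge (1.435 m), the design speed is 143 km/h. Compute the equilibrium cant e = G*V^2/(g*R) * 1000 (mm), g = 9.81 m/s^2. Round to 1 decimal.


Convert speed: V = 143 / 3.6 = 39.7222 m/s
Apply formula: e = 1.435 * 39.7222^2 / (9.81 * 2510)
e = 1.435 * 1577.8549 / 24623.1
e = 0.091955 m = 92.0 mm

92.0


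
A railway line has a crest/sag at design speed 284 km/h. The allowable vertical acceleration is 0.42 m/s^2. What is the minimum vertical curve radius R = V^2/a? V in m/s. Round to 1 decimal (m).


Convert speed: V = 284 / 3.6 = 78.8889 m/s
V^2 = 6223.4568 m^2/s^2
R_v = 6223.4568 / 0.42
R_v = 14817.8 m

14817.8


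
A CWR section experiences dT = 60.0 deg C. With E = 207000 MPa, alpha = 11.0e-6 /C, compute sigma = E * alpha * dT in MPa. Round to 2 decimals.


sigma = E * alpha * dT
sigma = 207000 * 11.0e-6 * 60.0
sigma = 2.277 * 60.0
sigma = 136.62 MPa

136.62


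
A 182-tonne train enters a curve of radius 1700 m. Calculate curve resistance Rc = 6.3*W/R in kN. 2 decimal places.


Rc = 6.3 * W / R
Rc = 6.3 * 182 / 1700
Rc = 1146.6 / 1700
Rc = 0.67 kN

0.67


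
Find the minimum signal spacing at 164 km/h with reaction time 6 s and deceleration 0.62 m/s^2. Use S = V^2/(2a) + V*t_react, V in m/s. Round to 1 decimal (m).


V = 164 / 3.6 = 45.5556 m/s
Braking distance = 45.5556^2 / (2*0.62) = 1673.636 m
Sighting distance = 45.5556 * 6 = 273.3333 m
S = 1673.636 + 273.3333 = 1947.0 m

1947.0


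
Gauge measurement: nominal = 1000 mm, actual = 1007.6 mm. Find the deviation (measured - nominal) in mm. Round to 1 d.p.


Deviation = measured - nominal
Deviation = 1007.6 - 1000
Deviation = 7.6 mm

7.6


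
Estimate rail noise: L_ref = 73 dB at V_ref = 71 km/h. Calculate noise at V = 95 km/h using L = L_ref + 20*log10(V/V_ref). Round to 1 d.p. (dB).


V/V_ref = 95 / 71 = 1.338028
log10(1.338028) = 0.126465
20 * 0.126465 = 2.5293
L = 73 + 2.5293 = 75.5 dB

75.5


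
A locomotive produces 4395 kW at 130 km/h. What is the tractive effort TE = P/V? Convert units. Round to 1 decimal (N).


Convert: P = 4395 kW = 4395000 W
V = 130 / 3.6 = 36.1111 m/s
TE = 4395000 / 36.1111
TE = 121707.7 N

121707.7


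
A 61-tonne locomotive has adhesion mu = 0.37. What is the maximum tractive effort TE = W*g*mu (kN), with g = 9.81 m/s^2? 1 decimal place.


TE_max = W * g * mu
TE_max = 61 * 9.81 * 0.37
TE_max = 598.41 * 0.37
TE_max = 221.4 kN

221.4


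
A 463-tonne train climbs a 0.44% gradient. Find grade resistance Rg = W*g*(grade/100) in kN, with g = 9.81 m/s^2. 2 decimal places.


Rg = W * 9.81 * grade / 100
Rg = 463 * 9.81 * 0.44 / 100
Rg = 4542.03 * 0.0044
Rg = 19.98 kN

19.98


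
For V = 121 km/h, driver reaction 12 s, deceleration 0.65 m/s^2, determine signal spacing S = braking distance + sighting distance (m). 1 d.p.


V = 121 / 3.6 = 33.6111 m/s
Braking distance = 33.6111^2 / (2*0.65) = 869.0052 m
Sighting distance = 33.6111 * 12 = 403.3333 m
S = 869.0052 + 403.3333 = 1272.3 m

1272.3


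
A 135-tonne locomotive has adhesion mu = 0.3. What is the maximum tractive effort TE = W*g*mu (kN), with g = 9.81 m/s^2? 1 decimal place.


TE_max = W * g * mu
TE_max = 135 * 9.81 * 0.3
TE_max = 1324.35 * 0.3
TE_max = 397.3 kN

397.3


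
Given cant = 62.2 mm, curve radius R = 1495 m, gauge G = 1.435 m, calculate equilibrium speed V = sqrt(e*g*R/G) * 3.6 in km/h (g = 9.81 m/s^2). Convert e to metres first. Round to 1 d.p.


Convert cant: e = 62.2 mm = 0.0622 m
V_ms = sqrt(0.0622 * 9.81 * 1495 / 1.435)
V_ms = sqrt(635.694836) = 25.213 m/s
V = 25.213 * 3.6 = 90.8 km/h

90.8


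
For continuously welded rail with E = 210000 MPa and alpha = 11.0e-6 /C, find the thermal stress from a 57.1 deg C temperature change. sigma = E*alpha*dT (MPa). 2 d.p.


sigma = E * alpha * dT
sigma = 210000 * 11.0e-6 * 57.1
sigma = 2.31 * 57.1
sigma = 131.90 MPa

131.90


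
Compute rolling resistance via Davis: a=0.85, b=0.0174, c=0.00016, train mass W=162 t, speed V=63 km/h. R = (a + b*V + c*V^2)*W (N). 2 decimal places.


b*V = 0.0174 * 63 = 1.0962
c*V^2 = 0.00016 * 3969 = 0.63504
R_per_t = 0.85 + 1.0962 + 0.63504 = 2.58124 N/t
R_total = 2.58124 * 162 = 418.16 N

418.16


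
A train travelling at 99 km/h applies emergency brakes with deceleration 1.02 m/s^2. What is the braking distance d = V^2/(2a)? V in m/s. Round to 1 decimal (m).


Convert speed: V = 99 / 3.6 = 27.5 m/s
V^2 = 756.25
d = 756.25 / (2 * 1.02)
d = 756.25 / 2.04
d = 370.7 m

370.7


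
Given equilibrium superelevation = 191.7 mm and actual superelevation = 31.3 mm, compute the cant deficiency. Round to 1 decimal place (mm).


Cant deficiency = equilibrium cant - actual cant
CD = 191.7 - 31.3
CD = 160.4 mm

160.4


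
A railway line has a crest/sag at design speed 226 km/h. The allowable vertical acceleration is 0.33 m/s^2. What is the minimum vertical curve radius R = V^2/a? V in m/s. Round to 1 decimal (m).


Convert speed: V = 226 / 3.6 = 62.7778 m/s
V^2 = 3941.0494 m^2/s^2
R_v = 3941.0494 / 0.33
R_v = 11942.6 m

11942.6


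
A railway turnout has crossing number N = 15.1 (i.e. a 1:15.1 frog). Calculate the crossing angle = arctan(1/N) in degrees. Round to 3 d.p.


1/N = 1/15.1 = 0.066225
angle = arctan(0.066225) = 0.066129 rad
angle = 0.066129 * 180/pi = 3.789 degrees

3.789


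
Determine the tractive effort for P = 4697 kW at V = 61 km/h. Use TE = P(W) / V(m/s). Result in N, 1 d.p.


Convert: P = 4697 kW = 4697000 W
V = 61 / 3.6 = 16.9444 m/s
TE = 4697000 / 16.9444
TE = 277200.0 N

277200.0


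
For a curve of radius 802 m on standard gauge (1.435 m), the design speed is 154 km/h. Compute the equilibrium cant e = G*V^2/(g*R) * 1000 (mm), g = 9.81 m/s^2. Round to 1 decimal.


Convert speed: V = 154 / 3.6 = 42.7778 m/s
Apply formula: e = 1.435 * 42.7778^2 / (9.81 * 802)
e = 1.435 * 1829.9383 / 7867.62
e = 0.333768 m = 333.8 mm

333.8


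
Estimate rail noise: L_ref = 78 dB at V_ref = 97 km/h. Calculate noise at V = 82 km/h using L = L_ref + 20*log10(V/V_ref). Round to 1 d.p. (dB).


V/V_ref = 82 / 97 = 0.845361
log10(0.845361) = -0.072958
20 * -0.072958 = -1.4592
L = 78 + -1.4592 = 76.5 dB

76.5


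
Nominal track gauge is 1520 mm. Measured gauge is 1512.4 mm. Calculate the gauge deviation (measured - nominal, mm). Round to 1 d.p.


Deviation = measured - nominal
Deviation = 1512.4 - 1520
Deviation = -7.6 mm

-7.6


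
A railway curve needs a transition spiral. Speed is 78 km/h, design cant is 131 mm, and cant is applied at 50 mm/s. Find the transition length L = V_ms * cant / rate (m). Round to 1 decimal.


Convert speed: V = 78 / 3.6 = 21.6667 m/s
L = 21.6667 * 131 / 50
L = 2838.3333 / 50
L = 56.8 m

56.8


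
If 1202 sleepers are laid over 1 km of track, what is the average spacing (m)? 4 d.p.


Spacing = 1000 m / number of sleepers
Spacing = 1000 / 1202
Spacing = 0.8319 m

0.8319


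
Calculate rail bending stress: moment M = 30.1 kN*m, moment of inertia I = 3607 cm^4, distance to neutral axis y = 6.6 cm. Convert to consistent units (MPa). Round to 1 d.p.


Convert units:
M = 30.1 kN*m = 30100000 N*mm
y = 6.6 cm = 66 mm
I = 3607 cm^4 = 36070000 mm^4
sigma = 30100000 * 66 / 36070000
sigma = 55.1 MPa

55.1


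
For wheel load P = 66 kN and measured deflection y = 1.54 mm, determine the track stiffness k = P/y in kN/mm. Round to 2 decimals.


Track stiffness k = P / y
k = 66 / 1.54
k = 42.86 kN/mm

42.86


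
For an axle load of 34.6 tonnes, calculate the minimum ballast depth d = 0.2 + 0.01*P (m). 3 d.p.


d = 0.2 + 0.01 * 34.6
d = 0.2 + 0.346
d = 0.546 m

0.546


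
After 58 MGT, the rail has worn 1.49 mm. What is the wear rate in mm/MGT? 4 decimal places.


Wear rate = total wear / cumulative tonnage
Rate = 1.49 / 58
Rate = 0.0257 mm/MGT

0.0257


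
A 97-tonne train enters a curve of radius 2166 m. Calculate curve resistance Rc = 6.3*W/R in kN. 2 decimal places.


Rc = 6.3 * W / R
Rc = 6.3 * 97 / 2166
Rc = 611.1 / 2166
Rc = 0.28 kN

0.28


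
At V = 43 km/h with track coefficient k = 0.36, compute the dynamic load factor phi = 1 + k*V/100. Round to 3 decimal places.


phi = 1 + k * V / 100
phi = 1 + 0.36 * 43 / 100
phi = 1 + 0.1548
phi = 1.155

1.155


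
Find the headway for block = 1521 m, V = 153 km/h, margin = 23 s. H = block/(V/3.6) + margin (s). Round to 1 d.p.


V = 153 / 3.6 = 42.5 m/s
Block traversal time = 1521 / 42.5 = 35.7882 s
Headway = 35.7882 + 23
Headway = 58.8 s

58.8


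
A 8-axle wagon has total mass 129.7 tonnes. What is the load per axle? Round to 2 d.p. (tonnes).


Load per axle = total weight / number of axles
Load = 129.7 / 8
Load = 16.21 tonnes

16.21


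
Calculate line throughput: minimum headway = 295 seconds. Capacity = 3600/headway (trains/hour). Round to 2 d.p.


Capacity = 3600 / headway
Capacity = 3600 / 295
Capacity = 12.20 trains/hour

12.20


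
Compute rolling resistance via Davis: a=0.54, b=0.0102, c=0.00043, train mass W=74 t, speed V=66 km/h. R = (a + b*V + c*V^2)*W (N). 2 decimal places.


b*V = 0.0102 * 66 = 0.6732
c*V^2 = 0.00043 * 4356 = 1.87308
R_per_t = 0.54 + 0.6732 + 1.87308 = 3.08628 N/t
R_total = 3.08628 * 74 = 228.38 N

228.38


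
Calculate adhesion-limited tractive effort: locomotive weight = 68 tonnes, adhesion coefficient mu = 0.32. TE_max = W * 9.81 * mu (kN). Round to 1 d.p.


TE_max = W * g * mu
TE_max = 68 * 9.81 * 0.32
TE_max = 667.08 * 0.32
TE_max = 213.5 kN

213.5


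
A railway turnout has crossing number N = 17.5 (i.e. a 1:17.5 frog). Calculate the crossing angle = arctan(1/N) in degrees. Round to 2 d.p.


1/N = 1/17.5 = 0.057143
angle = arctan(0.057143) = 0.057081 rad
angle = 0.057081 * 180/pi = 3.27 degrees

3.27


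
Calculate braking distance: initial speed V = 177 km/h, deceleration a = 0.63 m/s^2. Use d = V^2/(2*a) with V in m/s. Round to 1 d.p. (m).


Convert speed: V = 177 / 3.6 = 49.1667 m/s
V^2 = 2417.3611
d = 2417.3611 / (2 * 0.63)
d = 2417.3611 / 1.26
d = 1918.5 m

1918.5


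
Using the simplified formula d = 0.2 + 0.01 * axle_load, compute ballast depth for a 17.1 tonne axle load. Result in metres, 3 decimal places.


d = 0.2 + 0.01 * 17.1
d = 0.2 + 0.171
d = 0.371 m

0.371


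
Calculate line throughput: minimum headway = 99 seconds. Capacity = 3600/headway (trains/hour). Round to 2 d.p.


Capacity = 3600 / headway
Capacity = 3600 / 99
Capacity = 36.36 trains/hour

36.36


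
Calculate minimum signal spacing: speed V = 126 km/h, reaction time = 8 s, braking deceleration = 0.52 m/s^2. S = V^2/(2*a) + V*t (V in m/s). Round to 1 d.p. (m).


V = 126 / 3.6 = 35.0 m/s
Braking distance = 35.0^2 / (2*0.52) = 1177.8846 m
Sighting distance = 35.0 * 8 = 280.0 m
S = 1177.8846 + 280.0 = 1457.9 m

1457.9


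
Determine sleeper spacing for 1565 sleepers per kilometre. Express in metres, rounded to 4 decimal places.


Spacing = 1000 m / number of sleepers
Spacing = 1000 / 1565
Spacing = 0.6390 m

0.6390


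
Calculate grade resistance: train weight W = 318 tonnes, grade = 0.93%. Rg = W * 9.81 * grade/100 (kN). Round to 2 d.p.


Rg = W * 9.81 * grade / 100
Rg = 318 * 9.81 * 0.93 / 100
Rg = 3119.58 * 0.0093
Rg = 29.01 kN

29.01


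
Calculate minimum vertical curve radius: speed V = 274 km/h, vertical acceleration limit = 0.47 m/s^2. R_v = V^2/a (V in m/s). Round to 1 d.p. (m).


Convert speed: V = 274 / 3.6 = 76.1111 m/s
V^2 = 5792.9012 m^2/s^2
R_v = 5792.9012 / 0.47
R_v = 12325.3 m

12325.3


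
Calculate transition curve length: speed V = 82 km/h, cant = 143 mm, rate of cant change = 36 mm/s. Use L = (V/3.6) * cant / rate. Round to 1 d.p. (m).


Convert speed: V = 82 / 3.6 = 22.7778 m/s
L = 22.7778 * 143 / 36
L = 3257.2222 / 36
L = 90.5 m

90.5


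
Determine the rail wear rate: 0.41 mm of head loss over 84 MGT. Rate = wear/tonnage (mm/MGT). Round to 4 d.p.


Wear rate = total wear / cumulative tonnage
Rate = 0.41 / 84
Rate = 0.0049 mm/MGT

0.0049


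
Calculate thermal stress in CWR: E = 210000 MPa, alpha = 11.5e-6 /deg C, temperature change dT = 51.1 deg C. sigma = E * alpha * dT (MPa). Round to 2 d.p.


sigma = E * alpha * dT
sigma = 210000 * 11.5e-6 * 51.1
sigma = 2.415 * 51.1
sigma = 123.41 MPa

123.41


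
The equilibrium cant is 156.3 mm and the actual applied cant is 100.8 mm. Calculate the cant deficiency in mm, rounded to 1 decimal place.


Cant deficiency = equilibrium cant - actual cant
CD = 156.3 - 100.8
CD = 55.5 mm

55.5


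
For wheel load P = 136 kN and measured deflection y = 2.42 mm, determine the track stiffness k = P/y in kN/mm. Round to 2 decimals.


Track stiffness k = P / y
k = 136 / 2.42
k = 56.20 kN/mm

56.20


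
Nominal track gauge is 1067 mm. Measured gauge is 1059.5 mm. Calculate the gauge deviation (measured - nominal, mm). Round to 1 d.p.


Deviation = measured - nominal
Deviation = 1059.5 - 1067
Deviation = -7.5 mm

-7.5


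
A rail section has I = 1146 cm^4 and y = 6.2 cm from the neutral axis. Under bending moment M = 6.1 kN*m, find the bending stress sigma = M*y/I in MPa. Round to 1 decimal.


Convert units:
M = 6.1 kN*m = 6100000 N*mm
y = 6.2 cm = 62 mm
I = 1146 cm^4 = 11460000 mm^4
sigma = 6100000 * 62 / 11460000
sigma = 33.0 MPa

33.0


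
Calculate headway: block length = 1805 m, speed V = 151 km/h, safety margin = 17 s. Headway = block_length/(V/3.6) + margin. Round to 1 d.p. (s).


V = 151 / 3.6 = 41.9444 m/s
Block traversal time = 1805 / 41.9444 = 43.0331 s
Headway = 43.0331 + 17
Headway = 60.0 s

60.0


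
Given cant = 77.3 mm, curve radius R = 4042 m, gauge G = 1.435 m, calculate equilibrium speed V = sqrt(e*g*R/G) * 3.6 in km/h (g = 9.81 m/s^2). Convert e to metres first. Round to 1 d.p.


Convert cant: e = 77.3 mm = 0.0773 m
V_ms = sqrt(0.0773 * 9.81 * 4042 / 1.435)
V_ms = sqrt(2135.958987) = 46.2164 m/s
V = 46.2164 * 3.6 = 166.4 km/h

166.4


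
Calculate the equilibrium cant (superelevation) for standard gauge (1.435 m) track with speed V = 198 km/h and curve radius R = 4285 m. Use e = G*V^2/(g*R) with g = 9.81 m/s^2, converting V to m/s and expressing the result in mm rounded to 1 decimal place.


Convert speed: V = 198 / 3.6 = 55.0 m/s
Apply formula: e = 1.435 * 55.0^2 / (9.81 * 4285)
e = 1.435 * 3025.0 / 42035.85
e = 0.103266 m = 103.3 mm

103.3


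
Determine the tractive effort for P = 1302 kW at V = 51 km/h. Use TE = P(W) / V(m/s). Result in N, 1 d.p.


Convert: P = 1302 kW = 1302000 W
V = 51 / 3.6 = 14.1667 m/s
TE = 1302000 / 14.1667
TE = 91905.9 N

91905.9


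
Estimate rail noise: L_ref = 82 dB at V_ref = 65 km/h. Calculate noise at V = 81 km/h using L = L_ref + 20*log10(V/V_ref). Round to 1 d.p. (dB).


V/V_ref = 81 / 65 = 1.246154
log10(1.246154) = 0.095572
20 * 0.095572 = 1.9114
L = 82 + 1.9114 = 83.9 dB

83.9


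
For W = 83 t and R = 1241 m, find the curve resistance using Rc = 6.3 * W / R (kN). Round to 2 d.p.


Rc = 6.3 * W / R
Rc = 6.3 * 83 / 1241
Rc = 522.9 / 1241
Rc = 0.42 kN

0.42


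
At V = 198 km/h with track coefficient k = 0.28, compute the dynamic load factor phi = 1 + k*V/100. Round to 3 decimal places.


phi = 1 + k * V / 100
phi = 1 + 0.28 * 198 / 100
phi = 1 + 0.5544
phi = 1.554

1.554


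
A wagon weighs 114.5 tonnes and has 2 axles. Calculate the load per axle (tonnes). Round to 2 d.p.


Load per axle = total weight / number of axles
Load = 114.5 / 2
Load = 57.25 tonnes

57.25


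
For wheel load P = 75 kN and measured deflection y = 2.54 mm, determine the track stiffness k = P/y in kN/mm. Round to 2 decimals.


Track stiffness k = P / y
k = 75 / 2.54
k = 29.53 kN/mm

29.53


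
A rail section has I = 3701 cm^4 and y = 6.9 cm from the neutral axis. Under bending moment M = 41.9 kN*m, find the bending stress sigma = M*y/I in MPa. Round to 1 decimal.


Convert units:
M = 41.9 kN*m = 41900000 N*mm
y = 6.9 cm = 69 mm
I = 3701 cm^4 = 37010000 mm^4
sigma = 41900000 * 69 / 37010000
sigma = 78.1 MPa

78.1


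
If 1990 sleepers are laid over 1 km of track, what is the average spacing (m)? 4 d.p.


Spacing = 1000 m / number of sleepers
Spacing = 1000 / 1990
Spacing = 0.5025 m

0.5025


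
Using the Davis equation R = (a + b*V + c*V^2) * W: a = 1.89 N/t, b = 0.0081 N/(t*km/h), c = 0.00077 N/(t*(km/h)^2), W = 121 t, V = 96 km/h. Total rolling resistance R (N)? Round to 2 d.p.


b*V = 0.0081 * 96 = 0.7776
c*V^2 = 0.00077 * 9216 = 7.09632
R_per_t = 1.89 + 0.7776 + 7.09632 = 9.76392 N/t
R_total = 9.76392 * 121 = 1181.43 N

1181.43


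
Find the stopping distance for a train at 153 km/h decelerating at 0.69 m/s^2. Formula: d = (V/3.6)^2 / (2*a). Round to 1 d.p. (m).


Convert speed: V = 153 / 3.6 = 42.5 m/s
V^2 = 1806.25
d = 1806.25 / (2 * 0.69)
d = 1806.25 / 1.38
d = 1308.9 m

1308.9


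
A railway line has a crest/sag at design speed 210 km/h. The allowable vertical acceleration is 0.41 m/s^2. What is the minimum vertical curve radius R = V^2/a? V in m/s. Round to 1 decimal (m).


Convert speed: V = 210 / 3.6 = 58.3333 m/s
V^2 = 3402.7778 m^2/s^2
R_v = 3402.7778 / 0.41
R_v = 8299.5 m

8299.5


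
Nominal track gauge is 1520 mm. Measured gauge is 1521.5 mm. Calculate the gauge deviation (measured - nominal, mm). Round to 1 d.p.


Deviation = measured - nominal
Deviation = 1521.5 - 1520
Deviation = 1.5 mm

1.5


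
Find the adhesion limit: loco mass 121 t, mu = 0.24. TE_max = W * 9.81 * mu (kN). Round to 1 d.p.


TE_max = W * g * mu
TE_max = 121 * 9.81 * 0.24
TE_max = 1187.01 * 0.24
TE_max = 284.9 kN

284.9


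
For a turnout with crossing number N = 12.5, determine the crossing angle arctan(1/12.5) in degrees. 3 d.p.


1/N = 1/12.5 = 0.08
angle = arctan(0.08) = 0.07983 rad
angle = 0.07983 * 180/pi = 4.574 degrees

4.574


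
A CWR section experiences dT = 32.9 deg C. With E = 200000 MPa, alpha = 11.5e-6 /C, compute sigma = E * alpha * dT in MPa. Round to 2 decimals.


sigma = E * alpha * dT
sigma = 200000 * 11.5e-6 * 32.9
sigma = 2.3 * 32.9
sigma = 75.67 MPa

75.67


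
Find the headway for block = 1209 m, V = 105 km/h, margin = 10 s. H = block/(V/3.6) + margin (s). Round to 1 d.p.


V = 105 / 3.6 = 29.1667 m/s
Block traversal time = 1209 / 29.1667 = 41.4514 s
Headway = 41.4514 + 10
Headway = 51.5 s

51.5


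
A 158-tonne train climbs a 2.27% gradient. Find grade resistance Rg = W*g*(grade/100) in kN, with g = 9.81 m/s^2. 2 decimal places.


Rg = W * 9.81 * grade / 100
Rg = 158 * 9.81 * 2.27 / 100
Rg = 1549.98 * 0.0227
Rg = 35.18 kN

35.18


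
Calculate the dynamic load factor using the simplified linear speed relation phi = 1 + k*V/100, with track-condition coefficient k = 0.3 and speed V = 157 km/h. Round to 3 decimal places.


phi = 1 + k * V / 100
phi = 1 + 0.3 * 157 / 100
phi = 1 + 0.471
phi = 1.471

1.471


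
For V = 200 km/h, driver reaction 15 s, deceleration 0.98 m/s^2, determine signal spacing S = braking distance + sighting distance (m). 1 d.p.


V = 200 / 3.6 = 55.5556 m/s
Braking distance = 55.5556^2 / (2*0.98) = 1574.704 m
Sighting distance = 55.5556 * 15 = 833.3333 m
S = 1574.704 + 833.3333 = 2408.0 m

2408.0


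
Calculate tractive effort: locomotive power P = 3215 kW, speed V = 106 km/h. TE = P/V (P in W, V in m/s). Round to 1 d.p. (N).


Convert: P = 3215 kW = 3215000 W
V = 106 / 3.6 = 29.4444 m/s
TE = 3215000 / 29.4444
TE = 109188.7 N

109188.7


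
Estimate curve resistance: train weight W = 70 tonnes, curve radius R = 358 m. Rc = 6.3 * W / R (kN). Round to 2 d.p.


Rc = 6.3 * W / R
Rc = 6.3 * 70 / 358
Rc = 441.0 / 358
Rc = 1.23 kN

1.23


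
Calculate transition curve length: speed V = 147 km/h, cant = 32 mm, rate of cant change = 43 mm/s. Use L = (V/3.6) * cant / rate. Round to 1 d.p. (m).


Convert speed: V = 147 / 3.6 = 40.8333 m/s
L = 40.8333 * 32 / 43
L = 1306.6667 / 43
L = 30.4 m

30.4


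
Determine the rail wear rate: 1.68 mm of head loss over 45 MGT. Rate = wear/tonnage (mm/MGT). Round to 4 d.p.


Wear rate = total wear / cumulative tonnage
Rate = 1.68 / 45
Rate = 0.0373 mm/MGT

0.0373


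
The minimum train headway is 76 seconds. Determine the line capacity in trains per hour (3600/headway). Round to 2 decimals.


Capacity = 3600 / headway
Capacity = 3600 / 76
Capacity = 47.37 trains/hour

47.37


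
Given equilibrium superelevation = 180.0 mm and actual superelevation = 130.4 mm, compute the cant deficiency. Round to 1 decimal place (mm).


Cant deficiency = equilibrium cant - actual cant
CD = 180.0 - 130.4
CD = 49.6 mm

49.6


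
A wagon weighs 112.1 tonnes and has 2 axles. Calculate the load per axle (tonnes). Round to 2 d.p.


Load per axle = total weight / number of axles
Load = 112.1 / 2
Load = 56.05 tonnes

56.05


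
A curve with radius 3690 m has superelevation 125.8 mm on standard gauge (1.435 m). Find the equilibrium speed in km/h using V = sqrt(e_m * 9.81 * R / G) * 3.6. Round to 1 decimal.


Convert cant: e = 125.8 mm = 0.1258 m
V_ms = sqrt(0.1258 * 9.81 * 3690 / 1.435)
V_ms = sqrt(3173.394857) = 56.3329 m/s
V = 56.3329 * 3.6 = 202.8 km/h

202.8


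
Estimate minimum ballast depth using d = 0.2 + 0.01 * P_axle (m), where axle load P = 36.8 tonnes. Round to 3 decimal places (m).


d = 0.2 + 0.01 * 36.8
d = 0.2 + 0.368
d = 0.568 m

0.568


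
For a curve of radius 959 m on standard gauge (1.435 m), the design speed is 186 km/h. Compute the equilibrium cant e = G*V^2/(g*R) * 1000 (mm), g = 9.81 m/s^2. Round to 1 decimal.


Convert speed: V = 186 / 3.6 = 51.6667 m/s
Apply formula: e = 1.435 * 51.6667^2 / (9.81 * 959)
e = 1.435 * 2669.4444 / 9407.79
e = 0.407179 m = 407.2 mm

407.2


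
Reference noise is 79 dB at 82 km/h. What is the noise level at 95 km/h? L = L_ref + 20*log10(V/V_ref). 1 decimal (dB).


V/V_ref = 95 / 82 = 1.158537
log10(1.158537) = 0.06391
20 * 0.06391 = 1.2782
L = 79 + 1.2782 = 80.3 dB

80.3


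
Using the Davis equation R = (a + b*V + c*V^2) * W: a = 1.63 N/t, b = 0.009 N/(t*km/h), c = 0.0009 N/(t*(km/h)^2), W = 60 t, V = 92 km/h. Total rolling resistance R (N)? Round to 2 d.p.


b*V = 0.009 * 92 = 0.828
c*V^2 = 0.0009 * 8464 = 7.6176
R_per_t = 1.63 + 0.828 + 7.6176 = 10.0756 N/t
R_total = 10.0756 * 60 = 604.54 N

604.54


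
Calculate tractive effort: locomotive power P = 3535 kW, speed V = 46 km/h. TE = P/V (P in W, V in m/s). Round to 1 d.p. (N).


Convert: P = 3535 kW = 3535000 W
V = 46 / 3.6 = 12.7778 m/s
TE = 3535000 / 12.7778
TE = 276652.2 N

276652.2


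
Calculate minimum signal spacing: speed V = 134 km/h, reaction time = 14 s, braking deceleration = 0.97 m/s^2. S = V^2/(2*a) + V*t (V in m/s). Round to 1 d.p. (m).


V = 134 / 3.6 = 37.2222 m/s
Braking distance = 37.2222^2 / (2*0.97) = 714.1721 m
Sighting distance = 37.2222 * 14 = 521.1111 m
S = 714.1721 + 521.1111 = 1235.3 m

1235.3


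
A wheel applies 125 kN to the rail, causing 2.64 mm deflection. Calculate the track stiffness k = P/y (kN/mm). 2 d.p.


Track stiffness k = P / y
k = 125 / 2.64
k = 47.35 kN/mm

47.35


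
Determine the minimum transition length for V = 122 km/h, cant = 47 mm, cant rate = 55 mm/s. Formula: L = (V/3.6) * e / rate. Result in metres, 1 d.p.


Convert speed: V = 122 / 3.6 = 33.8889 m/s
L = 33.8889 * 47 / 55
L = 1592.7778 / 55
L = 29.0 m

29.0


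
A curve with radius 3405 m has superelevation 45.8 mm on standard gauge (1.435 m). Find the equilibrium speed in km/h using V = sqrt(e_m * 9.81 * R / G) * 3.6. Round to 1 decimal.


Convert cant: e = 45.8 mm = 0.0458 m
V_ms = sqrt(0.0458 * 9.81 * 3405 / 1.435)
V_ms = sqrt(1066.104314) = 32.6513 m/s
V = 32.6513 * 3.6 = 117.5 km/h

117.5


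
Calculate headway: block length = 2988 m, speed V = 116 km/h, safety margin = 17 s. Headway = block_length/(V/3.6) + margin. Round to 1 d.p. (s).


V = 116 / 3.6 = 32.2222 m/s
Block traversal time = 2988 / 32.2222 = 92.731 s
Headway = 92.731 + 17
Headway = 109.7 s

109.7


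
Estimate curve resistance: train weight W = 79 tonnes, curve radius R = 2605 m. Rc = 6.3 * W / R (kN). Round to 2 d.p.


Rc = 6.3 * W / R
Rc = 6.3 * 79 / 2605
Rc = 497.7 / 2605
Rc = 0.19 kN

0.19


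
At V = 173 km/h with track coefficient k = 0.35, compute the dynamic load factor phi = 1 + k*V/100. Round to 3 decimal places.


phi = 1 + k * V / 100
phi = 1 + 0.35 * 173 / 100
phi = 1 + 0.6055
phi = 1.606

1.606
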